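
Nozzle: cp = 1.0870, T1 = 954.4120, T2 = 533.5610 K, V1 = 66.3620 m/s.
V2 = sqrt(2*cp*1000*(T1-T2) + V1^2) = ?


dT = 420.8510 K
2*cp*1000*dT = 914930.0740
V1^2 = 4403.9150
V2 = sqrt(919333.9890) = 958.8191 m/s

958.8191 m/s


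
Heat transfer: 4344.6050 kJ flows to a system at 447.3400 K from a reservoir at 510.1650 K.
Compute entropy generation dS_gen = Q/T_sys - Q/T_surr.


dS_sys = 4344.6050/447.3400 = 9.7121 kJ/K
dS_surr = -4344.6050/510.1650 = -8.5161 kJ/K
dS_gen = 9.7121 - 8.5161 = 1.1960 kJ/K (irreversible)

dS_gen = 1.1960 kJ/K, irreversible


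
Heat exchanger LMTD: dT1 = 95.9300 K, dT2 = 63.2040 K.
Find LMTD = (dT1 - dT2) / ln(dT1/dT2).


dT1/dT2 = 1.5178
ln(dT1/dT2) = 0.4173
LMTD = 32.7260 / 0.4173 = 78.4324 K

78.4324 K


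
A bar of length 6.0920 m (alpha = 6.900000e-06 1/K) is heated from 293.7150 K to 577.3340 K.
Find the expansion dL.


dT = 283.6190 K
dL = 6.900000e-06 * 6.0920 * 283.6190 = 0.011922 m
L_final = 6.103922 m

dL = 0.011922 m


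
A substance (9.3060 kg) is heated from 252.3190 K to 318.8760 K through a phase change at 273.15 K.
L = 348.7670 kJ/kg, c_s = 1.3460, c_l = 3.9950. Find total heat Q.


Q1 (sensible, solid) = 9.3060 * 1.3460 * 20.8310 = 260.9265 kJ
Q2 (latent) = 9.3060 * 348.7670 = 3245.6257 kJ
Q3 (sensible, liquid) = 9.3060 * 3.9950 * 45.7260 = 1699.9770 kJ
Q_total = 5206.5292 kJ

5206.5292 kJ


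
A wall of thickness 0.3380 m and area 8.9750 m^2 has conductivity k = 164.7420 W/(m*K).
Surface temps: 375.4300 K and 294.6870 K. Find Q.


dT = 80.7430 K
Q = 164.7420 * 8.9750 * 80.7430 / 0.3380 = 353205.1055 W

353205.1055 W


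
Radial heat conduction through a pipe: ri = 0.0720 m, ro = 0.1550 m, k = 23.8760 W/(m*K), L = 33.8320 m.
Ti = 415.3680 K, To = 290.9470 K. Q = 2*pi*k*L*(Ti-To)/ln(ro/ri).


dT = 124.4210 K
ln(ro/ri) = 0.7668
Q = 2*pi*23.8760*33.8320*124.4210 / 0.7668 = 823576.4454 W

823576.4454 W


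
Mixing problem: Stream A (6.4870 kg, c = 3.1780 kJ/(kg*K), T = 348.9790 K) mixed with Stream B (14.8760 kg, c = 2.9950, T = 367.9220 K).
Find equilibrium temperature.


num = 23586.6985
den = 65.1693
Tf = 361.9296 K

361.9296 K


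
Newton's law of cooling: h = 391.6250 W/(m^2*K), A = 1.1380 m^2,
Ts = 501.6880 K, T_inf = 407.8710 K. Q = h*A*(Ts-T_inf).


dT = 93.8170 K
Q = 391.6250 * 1.1380 * 93.8170 = 41811.3520 W

41811.3520 W


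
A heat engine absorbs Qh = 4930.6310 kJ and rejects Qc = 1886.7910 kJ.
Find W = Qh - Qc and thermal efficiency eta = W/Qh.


W = 4930.6310 - 1886.7910 = 3043.8400 kJ
eta = 3043.8400 / 4930.6310 = 0.6173 = 61.7333%

W = 3043.8400 kJ, eta = 61.7333%


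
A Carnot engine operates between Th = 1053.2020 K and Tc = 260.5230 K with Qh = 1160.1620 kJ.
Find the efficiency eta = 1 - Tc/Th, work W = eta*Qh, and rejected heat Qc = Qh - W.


eta = 1 - 260.5230/1053.2020 = 0.7526
W = 0.7526 * 1160.1620 = 873.1811 kJ
Qc = 1160.1620 - 873.1811 = 286.9809 kJ

eta = 75.2637%, W = 873.1811 kJ, Qc = 286.9809 kJ


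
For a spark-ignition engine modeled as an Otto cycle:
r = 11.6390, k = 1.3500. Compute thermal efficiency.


r^(k-1) = 2.3609
eta = 1 - 1/2.3609 = 0.5764 = 57.6426%

57.6426%


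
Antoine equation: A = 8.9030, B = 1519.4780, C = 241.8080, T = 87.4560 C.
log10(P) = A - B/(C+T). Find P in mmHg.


C+T = 329.2640
B/(C+T) = 4.6148
log10(P) = 8.9030 - 4.6148 = 4.2882
P = 10^4.2882 = 19419.0900 mmHg

19419.0900 mmHg


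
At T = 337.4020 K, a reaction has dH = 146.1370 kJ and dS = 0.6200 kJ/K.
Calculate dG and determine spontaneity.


T*dS = 337.4020 * 0.6200 = 209.1892 kJ
dG = 146.1370 - 209.1892 = -63.0522 kJ (spontaneous)

dG = -63.0522 kJ, spontaneous


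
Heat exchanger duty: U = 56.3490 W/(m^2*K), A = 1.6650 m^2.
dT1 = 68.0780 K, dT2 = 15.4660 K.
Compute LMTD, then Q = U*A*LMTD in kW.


LMTD = 35.5004 K
Q = 56.3490 * 1.6650 * 35.5004 = 3330.6893 W = 3.3307 kW

3.3307 kW


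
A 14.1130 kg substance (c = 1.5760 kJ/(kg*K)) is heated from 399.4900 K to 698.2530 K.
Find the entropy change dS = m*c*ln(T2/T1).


T2/T1 = 1.7479
ln(T2/T1) = 0.5584
dS = 14.1130 * 1.5760 * 0.5584 = 12.4198 kJ/K

12.4198 kJ/K


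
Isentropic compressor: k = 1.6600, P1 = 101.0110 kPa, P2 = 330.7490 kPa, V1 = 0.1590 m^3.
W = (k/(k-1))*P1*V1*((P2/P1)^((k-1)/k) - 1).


(k-1)/k = 0.3976
(P2/P1)^exp = 1.6025
W = 2.5152 * 101.0110 * 0.1590 * (1.6025 - 1) = 24.3400 kJ

24.3400 kJ


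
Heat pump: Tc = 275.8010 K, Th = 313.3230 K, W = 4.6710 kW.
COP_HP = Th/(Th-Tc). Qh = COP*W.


COP = 313.3230 / 37.5220 = 8.3504
Qh = 8.3504 * 4.6710 = 39.0046 kW

COP = 8.3504, Qh = 39.0046 kW


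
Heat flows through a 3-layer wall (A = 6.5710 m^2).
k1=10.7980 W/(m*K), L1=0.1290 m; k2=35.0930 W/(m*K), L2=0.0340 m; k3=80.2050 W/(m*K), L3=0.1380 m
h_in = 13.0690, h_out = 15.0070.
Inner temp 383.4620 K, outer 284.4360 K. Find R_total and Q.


R_conv_in = 1/(13.0690*6.5710) = 0.0116
R_1 = 0.1290/(10.7980*6.5710) = 0.0018
R_2 = 0.0340/(35.0930*6.5710) = 0.0001
R_3 = 0.1380/(80.2050*6.5710) = 0.0003
R_conv_out = 1/(15.0070*6.5710) = 0.0101
R_total = 0.0240 K/W
Q = 99.0260 / 0.0240 = 4123.8706 W

R_total = 0.0240 K/W, Q = 4123.8706 W


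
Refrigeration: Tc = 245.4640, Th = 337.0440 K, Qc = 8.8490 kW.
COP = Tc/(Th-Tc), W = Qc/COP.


COP = 245.4640 / 91.5800 = 2.6803
W = 8.8490 / 2.6803 = 3.3015 kW

COP = 2.6803, W = 3.3015 kW


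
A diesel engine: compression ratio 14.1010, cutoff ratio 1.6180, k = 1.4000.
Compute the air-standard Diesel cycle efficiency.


r^(k-1) = 2.8820
rc^k = 1.9614
eta = 0.6144 = 61.4437%

61.4437%


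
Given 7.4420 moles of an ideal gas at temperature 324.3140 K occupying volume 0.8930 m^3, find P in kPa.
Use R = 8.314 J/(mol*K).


P = nRT/V = 7.4420 * 8.314 * 324.3140 / 0.8930
= 20066.2114 / 0.8930 = 22470.5614 Pa = 22.4706 kPa

22.4706 kPa


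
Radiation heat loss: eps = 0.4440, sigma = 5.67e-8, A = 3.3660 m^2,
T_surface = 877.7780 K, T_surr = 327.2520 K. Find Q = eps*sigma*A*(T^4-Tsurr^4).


T^4 = 5.9366e+11
Tsurr^4 = 1.1469e+10
Q = 0.4440 * 5.67e-8 * 3.3660 * 5.8219e+11 = 49334.0255 W

49334.0255 W


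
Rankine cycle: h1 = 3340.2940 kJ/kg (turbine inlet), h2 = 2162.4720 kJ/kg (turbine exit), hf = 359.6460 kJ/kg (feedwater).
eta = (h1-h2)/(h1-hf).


W = 1177.8220 kJ/kg
Q_in = 2980.6480 kJ/kg
eta = 0.3952 = 39.5156%

eta = 39.5156%


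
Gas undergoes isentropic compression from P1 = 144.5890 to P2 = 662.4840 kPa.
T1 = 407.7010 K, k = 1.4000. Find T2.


(k-1)/k = 0.2857
(P2/P1)^exp = 1.5448
T2 = 407.7010 * 1.5448 = 629.8112 K

629.8112 K


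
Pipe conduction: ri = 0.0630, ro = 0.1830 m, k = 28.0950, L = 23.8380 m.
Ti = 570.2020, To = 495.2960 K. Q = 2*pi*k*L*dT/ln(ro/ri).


dT = 74.9060 K
ln(ro/ri) = 1.0664
Q = 2*pi*28.0950*23.8380*74.9060 / 1.0664 = 295593.5629 W

295593.5629 W


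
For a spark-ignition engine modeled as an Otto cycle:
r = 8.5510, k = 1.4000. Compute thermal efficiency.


r^(k-1) = 2.3594
eta = 1 - 1/2.3594 = 0.5762 = 57.6168%

57.6168%


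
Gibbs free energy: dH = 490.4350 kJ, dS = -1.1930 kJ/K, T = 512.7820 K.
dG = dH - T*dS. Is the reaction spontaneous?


T*dS = 512.7820 * -1.1930 = -611.7489 kJ
dG = 490.4350 + 611.7489 = 1102.1839 kJ (non-spontaneous)

dG = 1102.1839 kJ, non-spontaneous


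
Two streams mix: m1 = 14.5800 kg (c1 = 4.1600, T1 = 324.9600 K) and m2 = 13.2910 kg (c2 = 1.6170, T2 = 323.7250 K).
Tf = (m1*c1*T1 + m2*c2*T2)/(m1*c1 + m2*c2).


num = 26667.0849
den = 82.1443
Tf = 324.6369 K

324.6369 K


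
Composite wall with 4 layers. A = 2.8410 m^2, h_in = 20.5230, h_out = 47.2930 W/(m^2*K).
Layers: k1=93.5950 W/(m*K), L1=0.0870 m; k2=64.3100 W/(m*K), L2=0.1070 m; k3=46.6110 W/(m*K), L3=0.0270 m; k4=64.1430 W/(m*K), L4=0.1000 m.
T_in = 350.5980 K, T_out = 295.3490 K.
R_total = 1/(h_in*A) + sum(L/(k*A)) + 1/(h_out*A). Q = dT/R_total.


R_conv_in = 1/(20.5230*2.8410) = 0.0172
R_1 = 0.0870/(93.5950*2.8410) = 0.0003
R_2 = 0.1070/(64.3100*2.8410) = 0.0006
R_3 = 0.0270/(46.6110*2.8410) = 0.0002
R_4 = 0.1000/(64.1430*2.8410) = 0.0005
R_conv_out = 1/(47.2930*2.8410) = 0.0074
R_total = 0.0263 K/W
Q = 55.2490 / 0.0263 = 2103.9909 W

R_total = 0.0263 K/W, Q = 2103.9909 W


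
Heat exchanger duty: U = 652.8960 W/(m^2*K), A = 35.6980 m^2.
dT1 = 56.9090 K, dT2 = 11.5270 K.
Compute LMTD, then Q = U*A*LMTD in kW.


LMTD = 28.4213 K
Q = 652.8960 * 35.6980 * 28.4213 = 662417.0488 W = 662.4170 kW

662.4170 kW


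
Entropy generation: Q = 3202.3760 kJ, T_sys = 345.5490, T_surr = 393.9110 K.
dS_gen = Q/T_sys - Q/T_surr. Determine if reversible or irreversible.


dS_sys = 3202.3760/345.5490 = 9.2675 kJ/K
dS_surr = -3202.3760/393.9110 = -8.1297 kJ/K
dS_gen = 9.2675 - 8.1297 = 1.1378 kJ/K (irreversible)

dS_gen = 1.1378 kJ/K, irreversible


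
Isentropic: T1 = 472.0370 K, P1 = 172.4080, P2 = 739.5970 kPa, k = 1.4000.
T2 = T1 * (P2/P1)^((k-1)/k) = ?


(k-1)/k = 0.2857
(P2/P1)^exp = 1.5160
T2 = 472.0370 * 1.5160 = 715.6036 K

715.6036 K


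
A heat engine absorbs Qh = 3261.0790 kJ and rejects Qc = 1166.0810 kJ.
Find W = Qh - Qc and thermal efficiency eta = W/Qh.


W = 3261.0790 - 1166.0810 = 2094.9980 kJ
eta = 2094.9980 / 3261.0790 = 0.6424 = 64.2425%

W = 2094.9980 kJ, eta = 64.2425%


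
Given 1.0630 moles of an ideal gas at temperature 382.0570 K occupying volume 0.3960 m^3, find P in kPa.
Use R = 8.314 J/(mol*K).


P = nRT/V = 1.0630 * 8.314 * 382.0570 / 0.3960
= 3376.5365 / 0.3960 = 8526.6073 Pa = 8.5266 kPa

8.5266 kPa


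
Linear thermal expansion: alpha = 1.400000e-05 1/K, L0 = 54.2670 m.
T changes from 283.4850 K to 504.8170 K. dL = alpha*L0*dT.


dT = 221.3320 K
dL = 1.400000e-05 * 54.2670 * 221.3320 = 0.168154 m
L_final = 54.435154 m

dL = 0.168154 m


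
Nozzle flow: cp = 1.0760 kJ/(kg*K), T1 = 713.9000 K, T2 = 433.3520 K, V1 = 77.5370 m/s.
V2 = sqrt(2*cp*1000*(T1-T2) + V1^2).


dT = 280.5480 K
2*cp*1000*dT = 603739.2960
V1^2 = 6011.9864
V2 = sqrt(609751.2824) = 780.8657 m/s

780.8657 m/s


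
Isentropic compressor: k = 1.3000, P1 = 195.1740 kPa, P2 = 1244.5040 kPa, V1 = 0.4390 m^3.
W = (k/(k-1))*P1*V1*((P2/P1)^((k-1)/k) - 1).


(k-1)/k = 0.2308
(P2/P1)^exp = 1.5335
W = 4.3333 * 195.1740 * 0.4390 * (1.5335 - 1) = 198.0643 kJ

198.0643 kJ


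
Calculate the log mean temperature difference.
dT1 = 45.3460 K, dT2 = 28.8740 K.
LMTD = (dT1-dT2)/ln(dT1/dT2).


dT1/dT2 = 1.5705
ln(dT1/dT2) = 0.4514
LMTD = 16.4720 / 0.4514 = 36.4925 K

36.4925 K


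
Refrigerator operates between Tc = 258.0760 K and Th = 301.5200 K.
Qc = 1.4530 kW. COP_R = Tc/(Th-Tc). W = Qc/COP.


COP = 258.0760 / 43.4440 = 5.9404
W = 1.4530 / 5.9404 = 0.2446 kW

COP = 5.9404, W = 0.2446 kW


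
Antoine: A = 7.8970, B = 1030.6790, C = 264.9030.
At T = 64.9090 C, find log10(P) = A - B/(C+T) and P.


C+T = 329.8120
B/(C+T) = 3.1251
log10(P) = 7.8970 - 3.1251 = 4.7719
P = 10^4.7719 = 59149.3493 mmHg

59149.3493 mmHg


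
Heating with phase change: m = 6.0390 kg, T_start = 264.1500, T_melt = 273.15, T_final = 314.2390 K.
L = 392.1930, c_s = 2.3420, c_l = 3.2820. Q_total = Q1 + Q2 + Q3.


Q1 (sensible, solid) = 6.0390 * 2.3420 * 9.0000 = 127.2900 kJ
Q2 (latent) = 6.0390 * 392.1930 = 2368.4535 kJ
Q3 (sensible, liquid) = 6.0390 * 3.2820 * 41.0890 = 814.3839 kJ
Q_total = 3310.1275 kJ

3310.1275 kJ


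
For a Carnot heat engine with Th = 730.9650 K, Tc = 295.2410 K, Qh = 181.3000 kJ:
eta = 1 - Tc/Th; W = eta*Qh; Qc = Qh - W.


eta = 1 - 295.2410/730.9650 = 0.5961
W = 0.5961 * 181.3000 = 108.0719 kJ
Qc = 181.3000 - 108.0719 = 73.2281 kJ

eta = 59.6094%, W = 108.0719 kJ, Qc = 73.2281 kJ


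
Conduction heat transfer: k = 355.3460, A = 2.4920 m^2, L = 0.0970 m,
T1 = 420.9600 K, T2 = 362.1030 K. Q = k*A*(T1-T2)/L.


dT = 58.8570 K
Q = 355.3460 * 2.4920 * 58.8570 / 0.0970 = 537311.1547 W

537311.1547 W


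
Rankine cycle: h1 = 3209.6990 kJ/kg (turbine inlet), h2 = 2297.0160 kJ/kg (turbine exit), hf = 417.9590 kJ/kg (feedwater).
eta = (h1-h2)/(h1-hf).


W = 912.6830 kJ/kg
Q_in = 2791.7400 kJ/kg
eta = 0.3269 = 32.6923%

eta = 32.6923%


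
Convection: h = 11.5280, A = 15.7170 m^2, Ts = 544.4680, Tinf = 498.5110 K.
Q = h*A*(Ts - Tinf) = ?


dT = 45.9570 K
Q = 11.5280 * 15.7170 * 45.9570 = 8326.7455 W

8326.7455 W


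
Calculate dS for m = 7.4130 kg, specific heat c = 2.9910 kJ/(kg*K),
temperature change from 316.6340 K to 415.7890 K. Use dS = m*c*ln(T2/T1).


T2/T1 = 1.3132
ln(T2/T1) = 0.2724
dS = 7.4130 * 2.9910 * 0.2724 = 6.0404 kJ/K

6.0404 kJ/K


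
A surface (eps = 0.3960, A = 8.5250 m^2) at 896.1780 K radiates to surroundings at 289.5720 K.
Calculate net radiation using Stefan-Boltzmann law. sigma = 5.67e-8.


T^4 = 6.4503e+11
Tsurr^4 = 7.0311e+09
Q = 0.3960 * 5.67e-8 * 8.5250 * 6.3799e+11 = 122120.8162 W

122120.8162 W


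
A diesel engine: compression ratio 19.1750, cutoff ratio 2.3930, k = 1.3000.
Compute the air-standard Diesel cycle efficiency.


r^(k-1) = 2.4256
rc^k = 3.1090
eta = 0.5199 = 51.9859%

51.9859%


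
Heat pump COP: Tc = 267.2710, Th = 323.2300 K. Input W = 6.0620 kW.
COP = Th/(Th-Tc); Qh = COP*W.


COP = 323.2300 / 55.9590 = 5.7762
Qh = 5.7762 * 6.0620 = 35.0153 kW

COP = 5.7762, Qh = 35.0153 kW


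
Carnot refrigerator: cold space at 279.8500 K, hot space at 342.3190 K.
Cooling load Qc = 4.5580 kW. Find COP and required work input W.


COP = 279.8500 / 62.4690 = 4.4798
W = 4.5580 / 4.4798 = 1.0175 kW

COP = 4.4798, W = 1.0175 kW


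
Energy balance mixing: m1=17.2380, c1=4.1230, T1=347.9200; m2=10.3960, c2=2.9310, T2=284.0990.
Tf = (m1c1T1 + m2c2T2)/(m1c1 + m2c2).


num = 33384.1542
den = 101.5430
Tf = 328.7688 K

328.7688 K


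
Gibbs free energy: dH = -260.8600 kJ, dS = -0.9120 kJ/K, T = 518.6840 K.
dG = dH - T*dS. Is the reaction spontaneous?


T*dS = 518.6840 * -0.9120 = -473.0398 kJ
dG = -260.8600 + 473.0398 = 212.1798 kJ (non-spontaneous)

dG = 212.1798 kJ, non-spontaneous


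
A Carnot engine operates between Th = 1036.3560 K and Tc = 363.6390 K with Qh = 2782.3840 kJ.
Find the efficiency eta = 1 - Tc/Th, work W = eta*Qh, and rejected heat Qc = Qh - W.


eta = 1 - 363.6390/1036.3560 = 0.6491
W = 0.6491 * 2782.3840 = 1806.0946 kJ
Qc = 2782.3840 - 1806.0946 = 976.2894 kJ

eta = 64.9118%, W = 1806.0946 kJ, Qc = 976.2894 kJ


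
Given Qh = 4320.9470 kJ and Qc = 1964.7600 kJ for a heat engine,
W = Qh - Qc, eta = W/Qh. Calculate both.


W = 4320.9470 - 1964.7600 = 2356.1870 kJ
eta = 2356.1870 / 4320.9470 = 0.5453 = 54.5294%

W = 2356.1870 kJ, eta = 54.5294%


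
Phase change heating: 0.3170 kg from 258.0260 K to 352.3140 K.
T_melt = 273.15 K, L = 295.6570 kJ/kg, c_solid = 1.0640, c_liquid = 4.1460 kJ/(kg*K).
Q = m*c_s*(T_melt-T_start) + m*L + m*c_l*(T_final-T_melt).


Q1 (sensible, solid) = 0.3170 * 1.0640 * 15.1240 = 5.1011 kJ
Q2 (latent) = 0.3170 * 295.6570 = 93.7233 kJ
Q3 (sensible, liquid) = 0.3170 * 4.1460 * 79.1640 = 104.0438 kJ
Q_total = 202.8682 kJ

202.8682 kJ


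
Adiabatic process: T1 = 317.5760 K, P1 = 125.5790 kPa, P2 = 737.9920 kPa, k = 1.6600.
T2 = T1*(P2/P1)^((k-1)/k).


(k-1)/k = 0.3976
(P2/P1)^exp = 2.0221
T2 = 317.5760 * 2.0221 = 642.1673 K

642.1673 K


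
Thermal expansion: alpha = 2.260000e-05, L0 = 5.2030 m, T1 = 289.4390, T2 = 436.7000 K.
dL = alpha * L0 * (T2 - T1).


dT = 147.2610 K
dL = 2.260000e-05 * 5.2030 * 147.2610 = 0.017316 m
L_final = 5.220316 m

dL = 0.017316 m


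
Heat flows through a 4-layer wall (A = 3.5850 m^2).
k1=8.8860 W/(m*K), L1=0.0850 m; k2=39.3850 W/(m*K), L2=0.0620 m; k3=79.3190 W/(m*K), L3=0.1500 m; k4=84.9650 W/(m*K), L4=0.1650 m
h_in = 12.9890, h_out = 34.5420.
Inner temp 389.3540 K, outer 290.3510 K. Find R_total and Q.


R_conv_in = 1/(12.9890*3.5850) = 0.0215
R_1 = 0.0850/(8.8860*3.5850) = 0.0027
R_2 = 0.0620/(39.3850*3.5850) = 0.0004
R_3 = 0.1500/(79.3190*3.5850) = 0.0005
R_4 = 0.1650/(84.9650*3.5850) = 0.0005
R_conv_out = 1/(34.5420*3.5850) = 0.0081
R_total = 0.0337 K/W
Q = 99.0030 / 0.0337 = 2935.4208 W

R_total = 0.0337 K/W, Q = 2935.4208 W


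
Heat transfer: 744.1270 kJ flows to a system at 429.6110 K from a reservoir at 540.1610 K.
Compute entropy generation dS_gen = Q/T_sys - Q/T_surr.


dS_sys = 744.1270/429.6110 = 1.7321 kJ/K
dS_surr = -744.1270/540.1610 = -1.3776 kJ/K
dS_gen = 1.7321 - 1.3776 = 0.3545 kJ/K (irreversible)

dS_gen = 0.3545 kJ/K, irreversible


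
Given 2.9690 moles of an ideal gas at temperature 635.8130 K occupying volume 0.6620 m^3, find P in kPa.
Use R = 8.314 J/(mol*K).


P = nRT/V = 2.9690 * 8.314 * 635.8130 / 0.6620
= 15694.5772 / 0.6620 = 23707.8206 Pa = 23.7078 kPa

23.7078 kPa


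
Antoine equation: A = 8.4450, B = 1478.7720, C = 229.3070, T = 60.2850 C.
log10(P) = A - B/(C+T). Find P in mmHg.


C+T = 289.5920
B/(C+T) = 5.1064
log10(P) = 8.4450 - 5.1064 = 3.3386
P = 10^3.3386 = 2180.7307 mmHg

2180.7307 mmHg


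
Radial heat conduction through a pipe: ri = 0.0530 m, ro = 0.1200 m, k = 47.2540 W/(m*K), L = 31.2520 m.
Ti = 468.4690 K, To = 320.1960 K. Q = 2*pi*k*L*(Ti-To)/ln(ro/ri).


dT = 148.2730 K
ln(ro/ri) = 0.8172
Q = 2*pi*47.2540*31.2520*148.2730 / 0.8172 = 1683565.6975 W

1683565.6975 W


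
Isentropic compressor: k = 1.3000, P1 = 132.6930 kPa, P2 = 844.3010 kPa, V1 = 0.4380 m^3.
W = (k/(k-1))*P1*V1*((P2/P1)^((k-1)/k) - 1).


(k-1)/k = 0.2308
(P2/P1)^exp = 1.5327
W = 4.3333 * 132.6930 * 0.4380 * (1.5327 - 1) = 134.1615 kJ

134.1615 kJ


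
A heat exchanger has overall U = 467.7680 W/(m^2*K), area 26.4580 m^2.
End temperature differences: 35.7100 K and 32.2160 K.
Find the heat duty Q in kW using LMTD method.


LMTD = 33.9330 K
Q = 467.7680 * 26.4580 * 33.9330 = 419962.0937 W = 419.9621 kW

419.9621 kW


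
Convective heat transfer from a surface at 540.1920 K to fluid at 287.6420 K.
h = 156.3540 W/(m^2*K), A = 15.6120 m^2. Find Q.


dT = 252.5500 K
Q = 156.3540 * 15.6120 * 252.5500 = 616474.2086 W

616474.2086 W


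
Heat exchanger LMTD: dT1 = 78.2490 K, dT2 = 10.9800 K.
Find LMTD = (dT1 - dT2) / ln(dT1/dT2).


dT1/dT2 = 7.1265
ln(dT1/dT2) = 1.9638
LMTD = 67.2690 / 1.9638 = 34.2541 K

34.2541 K


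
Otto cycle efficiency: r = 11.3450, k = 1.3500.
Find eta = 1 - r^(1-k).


r^(k-1) = 2.3398
eta = 1 - 1/2.3398 = 0.5726 = 57.2616%

57.2616%


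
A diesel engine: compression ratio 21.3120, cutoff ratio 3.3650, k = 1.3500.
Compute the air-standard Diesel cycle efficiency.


r^(k-1) = 2.9176
rc^k = 5.1455
eta = 0.5550 = 55.4963%

55.4963%


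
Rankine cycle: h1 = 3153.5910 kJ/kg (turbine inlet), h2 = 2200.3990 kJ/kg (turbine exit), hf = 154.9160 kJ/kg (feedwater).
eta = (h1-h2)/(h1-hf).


W = 953.1920 kJ/kg
Q_in = 2998.6750 kJ/kg
eta = 0.3179 = 31.7871%

eta = 31.7871%


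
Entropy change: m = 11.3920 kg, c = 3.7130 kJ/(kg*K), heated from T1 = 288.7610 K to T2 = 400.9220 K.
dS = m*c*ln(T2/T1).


T2/T1 = 1.3884
ln(T2/T1) = 0.3282
dS = 11.3920 * 3.7130 * 0.3282 = 13.8810 kJ/K

13.8810 kJ/K


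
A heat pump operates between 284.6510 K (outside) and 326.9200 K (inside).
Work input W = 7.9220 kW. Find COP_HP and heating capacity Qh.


COP = 326.9200 / 42.2690 = 7.7343
Qh = 7.7343 * 7.9220 = 61.2709 kW

COP = 7.7343, Qh = 61.2709 kW


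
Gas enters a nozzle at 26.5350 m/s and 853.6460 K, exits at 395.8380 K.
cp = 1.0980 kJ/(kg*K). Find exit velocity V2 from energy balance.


dT = 457.8080 K
2*cp*1000*dT = 1005346.3680
V1^2 = 704.1062
V2 = sqrt(1006050.4742) = 1003.0207 m/s

1003.0207 m/s


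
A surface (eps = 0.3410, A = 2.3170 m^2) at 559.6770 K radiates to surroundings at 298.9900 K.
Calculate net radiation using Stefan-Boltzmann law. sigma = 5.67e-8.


T^4 = 9.8118e+10
Tsurr^4 = 7.9915e+09
Q = 0.3410 * 5.67e-8 * 2.3170 * 9.0127e+10 = 4037.5450 W

4037.5450 W


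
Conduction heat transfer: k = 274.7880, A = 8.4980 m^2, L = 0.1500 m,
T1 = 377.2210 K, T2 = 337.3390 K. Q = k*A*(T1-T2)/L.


dT = 39.8820 K
Q = 274.7880 * 8.4980 * 39.8820 / 0.1500 = 620869.2630 W

620869.2630 W


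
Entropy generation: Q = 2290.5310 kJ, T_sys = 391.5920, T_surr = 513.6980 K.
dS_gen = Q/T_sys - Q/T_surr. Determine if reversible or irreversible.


dS_sys = 2290.5310/391.5920 = 5.8493 kJ/K
dS_surr = -2290.5310/513.6980 = -4.4589 kJ/K
dS_gen = 5.8493 - 4.4589 = 1.3904 kJ/K (irreversible)

dS_gen = 1.3904 kJ/K, irreversible


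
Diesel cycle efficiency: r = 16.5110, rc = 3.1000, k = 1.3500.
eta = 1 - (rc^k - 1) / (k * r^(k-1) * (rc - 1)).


r^(k-1) = 2.6682
rc^k = 4.6062
eta = 0.5233 = 52.3272%

52.3272%


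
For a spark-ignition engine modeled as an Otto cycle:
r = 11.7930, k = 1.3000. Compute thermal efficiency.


r^(k-1) = 2.0965
eta = 1 - 1/2.0965 = 0.5230 = 52.3006%

52.3006%


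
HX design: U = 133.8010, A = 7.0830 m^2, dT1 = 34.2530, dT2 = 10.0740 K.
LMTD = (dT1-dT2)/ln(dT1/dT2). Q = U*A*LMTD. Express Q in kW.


LMTD = 19.7571 K
Q = 133.8010 * 7.0830 * 19.7571 = 18724.0030 W = 18.7240 kW

18.7240 kW


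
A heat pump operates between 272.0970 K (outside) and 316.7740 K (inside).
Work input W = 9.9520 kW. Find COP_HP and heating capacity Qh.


COP = 316.7740 / 44.6770 = 7.0903
Qh = 7.0903 * 9.9520 = 70.5628 kW

COP = 7.0903, Qh = 70.5628 kW


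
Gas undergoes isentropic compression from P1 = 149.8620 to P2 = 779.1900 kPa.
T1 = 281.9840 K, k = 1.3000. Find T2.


(k-1)/k = 0.2308
(P2/P1)^exp = 1.4629
T2 = 281.9840 * 1.4629 = 412.5192 K

412.5192 K


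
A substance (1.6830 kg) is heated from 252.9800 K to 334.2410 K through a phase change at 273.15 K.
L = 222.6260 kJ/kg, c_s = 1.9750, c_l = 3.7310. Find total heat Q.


Q1 (sensible, solid) = 1.6830 * 1.9750 * 20.1700 = 67.0436 kJ
Q2 (latent) = 1.6830 * 222.6260 = 374.6796 kJ
Q3 (sensible, liquid) = 1.6830 * 3.7310 * 61.0910 = 383.6071 kJ
Q_total = 825.3302 kJ

825.3302 kJ


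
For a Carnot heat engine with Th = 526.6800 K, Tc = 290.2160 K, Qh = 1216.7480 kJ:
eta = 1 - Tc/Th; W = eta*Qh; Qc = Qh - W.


eta = 1 - 290.2160/526.6800 = 0.4490
W = 0.4490 * 1216.7480 = 546.2845 kJ
Qc = 1216.7480 - 546.2845 = 670.4635 kJ

eta = 44.8971%, W = 546.2845 kJ, Qc = 670.4635 kJ


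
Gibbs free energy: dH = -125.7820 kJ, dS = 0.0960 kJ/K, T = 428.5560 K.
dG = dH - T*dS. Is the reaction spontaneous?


T*dS = 428.5560 * 0.0960 = 41.1414 kJ
dG = -125.7820 - 41.1414 = -166.9234 kJ (spontaneous)

dG = -166.9234 kJ, spontaneous


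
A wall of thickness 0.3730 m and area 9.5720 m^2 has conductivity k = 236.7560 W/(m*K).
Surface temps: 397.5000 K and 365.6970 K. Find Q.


dT = 31.8030 K
Q = 236.7560 * 9.5720 * 31.8030 / 0.3730 = 193224.8333 W

193224.8333 W


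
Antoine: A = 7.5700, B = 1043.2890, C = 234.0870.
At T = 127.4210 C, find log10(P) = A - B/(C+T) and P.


C+T = 361.5080
B/(C+T) = 2.8859
log10(P) = 7.5700 - 2.8859 = 4.6841
P = 10^4.6841 = 48312.9844 mmHg

48312.9844 mmHg


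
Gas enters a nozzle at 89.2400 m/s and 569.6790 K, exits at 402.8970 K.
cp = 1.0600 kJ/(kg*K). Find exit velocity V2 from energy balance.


dT = 166.7820 K
2*cp*1000*dT = 353577.8400
V1^2 = 7963.7776
V2 = sqrt(361541.6176) = 601.2833 m/s

601.2833 m/s


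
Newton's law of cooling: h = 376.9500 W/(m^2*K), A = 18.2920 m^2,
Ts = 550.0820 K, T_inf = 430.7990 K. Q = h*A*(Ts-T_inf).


dT = 119.2830 K
Q = 376.9500 * 18.2920 * 119.2830 = 822476.4915 W

822476.4915 W


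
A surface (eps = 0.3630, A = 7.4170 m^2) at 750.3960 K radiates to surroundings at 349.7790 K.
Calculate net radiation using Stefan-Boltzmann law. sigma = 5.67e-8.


T^4 = 3.1708e+11
Tsurr^4 = 1.4968e+10
Q = 0.3630 * 5.67e-8 * 7.4170 * 3.0211e+11 = 46118.8257 W

46118.8257 W


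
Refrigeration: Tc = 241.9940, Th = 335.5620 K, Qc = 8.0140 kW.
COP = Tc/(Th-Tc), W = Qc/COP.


COP = 241.9940 / 93.5680 = 2.5863
W = 8.0140 / 2.5863 = 3.0986 kW

COP = 2.5863, W = 3.0986 kW


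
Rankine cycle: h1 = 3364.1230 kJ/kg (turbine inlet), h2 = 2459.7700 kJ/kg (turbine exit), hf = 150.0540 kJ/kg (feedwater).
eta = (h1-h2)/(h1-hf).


W = 904.3530 kJ/kg
Q_in = 3214.0690 kJ/kg
eta = 0.2814 = 28.1373%

eta = 28.1373%


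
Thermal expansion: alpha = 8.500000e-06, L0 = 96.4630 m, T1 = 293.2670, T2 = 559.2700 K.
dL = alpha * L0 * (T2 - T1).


dT = 266.0030 K
dL = 8.500000e-06 * 96.4630 * 266.0030 = 0.218105 m
L_final = 96.681105 m

dL = 0.218105 m


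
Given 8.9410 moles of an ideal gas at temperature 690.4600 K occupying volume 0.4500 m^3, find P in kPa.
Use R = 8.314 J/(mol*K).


P = nRT/V = 8.9410 * 8.314 * 690.4600 / 0.4500
= 51325.6714 / 0.4500 = 114057.0475 Pa = 114.0570 kPa

114.0570 kPa


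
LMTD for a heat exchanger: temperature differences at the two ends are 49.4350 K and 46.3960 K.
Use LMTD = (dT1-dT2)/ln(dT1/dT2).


dT1/dT2 = 1.0655
ln(dT1/dT2) = 0.0634
LMTD = 3.0390 / 0.0634 = 47.8994 K

47.8994 K


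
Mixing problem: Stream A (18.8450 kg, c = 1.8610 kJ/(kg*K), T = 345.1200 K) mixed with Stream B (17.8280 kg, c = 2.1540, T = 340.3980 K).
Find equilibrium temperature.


num = 25175.3444
den = 73.4721
Tf = 342.6520 K

342.6520 K


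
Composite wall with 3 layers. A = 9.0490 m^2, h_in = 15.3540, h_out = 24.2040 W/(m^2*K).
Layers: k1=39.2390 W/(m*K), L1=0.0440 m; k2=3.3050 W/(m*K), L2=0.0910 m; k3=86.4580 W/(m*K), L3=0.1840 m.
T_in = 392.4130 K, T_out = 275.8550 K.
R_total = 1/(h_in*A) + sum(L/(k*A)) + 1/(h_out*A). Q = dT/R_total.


R_conv_in = 1/(15.3540*9.0490) = 0.0072
R_1 = 0.0440/(39.2390*9.0490) = 0.0001
R_2 = 0.0910/(3.3050*9.0490) = 0.0030
R_3 = 0.1840/(86.4580*9.0490) = 0.0002
R_conv_out = 1/(24.2040*9.0490) = 0.0046
R_total = 0.0152 K/W
Q = 116.5580 / 0.0152 = 7685.9549 W

R_total = 0.0152 K/W, Q = 7685.9549 W


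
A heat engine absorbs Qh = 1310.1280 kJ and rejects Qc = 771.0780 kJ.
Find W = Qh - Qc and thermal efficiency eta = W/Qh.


W = 1310.1280 - 771.0780 = 539.0500 kJ
eta = 539.0500 / 1310.1280 = 0.4114 = 41.1448%

W = 539.0500 kJ, eta = 41.1448%


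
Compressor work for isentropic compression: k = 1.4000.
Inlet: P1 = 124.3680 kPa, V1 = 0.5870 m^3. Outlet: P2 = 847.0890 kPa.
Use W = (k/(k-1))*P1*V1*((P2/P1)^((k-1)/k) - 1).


(k-1)/k = 0.2857
(P2/P1)^exp = 1.7301
W = 3.5000 * 124.3680 * 0.5870 * (1.7301 - 1) = 186.5424 kJ

186.5424 kJ


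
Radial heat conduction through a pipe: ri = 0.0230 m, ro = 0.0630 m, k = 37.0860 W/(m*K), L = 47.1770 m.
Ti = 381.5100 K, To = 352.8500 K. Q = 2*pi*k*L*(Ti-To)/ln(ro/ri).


dT = 28.6600 K
ln(ro/ri) = 1.0076
Q = 2*pi*37.0860*47.1770*28.6600 / 1.0076 = 312673.2657 W

312673.2657 W


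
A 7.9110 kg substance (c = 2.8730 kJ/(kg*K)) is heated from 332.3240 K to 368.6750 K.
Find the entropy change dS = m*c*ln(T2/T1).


T2/T1 = 1.1094
ln(T2/T1) = 0.1038
dS = 7.9110 * 2.8730 * 0.1038 = 2.3593 kJ/K

2.3593 kJ/K


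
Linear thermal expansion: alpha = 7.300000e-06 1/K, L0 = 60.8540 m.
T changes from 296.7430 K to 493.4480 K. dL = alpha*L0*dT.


dT = 196.7050 K
dL = 7.300000e-06 * 60.8540 * 196.7050 = 0.087383 m
L_final = 60.941383 m

dL = 0.087383 m


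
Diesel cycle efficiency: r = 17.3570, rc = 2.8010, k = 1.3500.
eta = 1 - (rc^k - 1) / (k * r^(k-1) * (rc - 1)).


r^(k-1) = 2.7153
rc^k = 4.0167
eta = 0.5430 = 54.3046%

54.3046%


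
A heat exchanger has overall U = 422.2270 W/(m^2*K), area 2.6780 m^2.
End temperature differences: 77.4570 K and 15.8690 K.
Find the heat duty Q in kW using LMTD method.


LMTD = 38.8481 K
Q = 422.2270 * 2.6780 * 38.8481 = 43926.4426 W = 43.9264 kW

43.9264 kW


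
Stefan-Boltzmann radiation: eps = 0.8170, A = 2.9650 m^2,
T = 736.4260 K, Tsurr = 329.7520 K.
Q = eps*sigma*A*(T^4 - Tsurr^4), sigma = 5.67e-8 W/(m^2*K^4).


T^4 = 2.9411e+11
Tsurr^4 = 1.1824e+10
Q = 0.8170 * 5.67e-8 * 2.9650 * 2.8229e+11 = 38772.7592 W

38772.7592 W


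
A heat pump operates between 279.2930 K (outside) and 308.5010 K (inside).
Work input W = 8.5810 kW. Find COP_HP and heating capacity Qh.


COP = 308.5010 / 29.2080 = 10.5622
Qh = 10.5622 * 8.5810 = 90.6343 kW

COP = 10.5622, Qh = 90.6343 kW


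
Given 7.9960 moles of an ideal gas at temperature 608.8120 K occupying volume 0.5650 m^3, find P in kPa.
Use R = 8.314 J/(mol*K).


P = nRT/V = 7.9960 * 8.314 * 608.8120 / 0.5650
= 40473.0571 / 0.5650 = 71633.7294 Pa = 71.6337 kPa

71.6337 kPa


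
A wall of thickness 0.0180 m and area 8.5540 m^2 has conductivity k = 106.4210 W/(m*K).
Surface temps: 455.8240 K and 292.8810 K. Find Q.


dT = 162.9430 K
Q = 106.4210 * 8.5540 * 162.9430 / 0.0180 = 8240618.0335 W

8240618.0335 W


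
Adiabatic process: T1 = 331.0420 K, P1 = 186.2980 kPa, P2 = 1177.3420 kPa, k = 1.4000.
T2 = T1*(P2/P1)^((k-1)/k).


(k-1)/k = 0.2857
(P2/P1)^exp = 1.6934
T2 = 331.0420 * 1.6934 = 560.5998 K

560.5998 K


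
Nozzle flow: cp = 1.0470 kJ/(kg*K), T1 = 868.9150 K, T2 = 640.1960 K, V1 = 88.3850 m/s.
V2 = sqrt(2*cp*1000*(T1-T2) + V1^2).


dT = 228.7190 K
2*cp*1000*dT = 478937.5860
V1^2 = 7811.9082
V2 = sqrt(486749.4942) = 697.6743 m/s

697.6743 m/s


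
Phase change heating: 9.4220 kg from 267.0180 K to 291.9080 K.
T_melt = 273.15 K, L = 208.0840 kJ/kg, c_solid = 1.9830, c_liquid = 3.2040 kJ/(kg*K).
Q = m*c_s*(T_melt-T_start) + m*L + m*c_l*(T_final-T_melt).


Q1 (sensible, solid) = 9.4220 * 1.9830 * 6.1320 = 114.5692 kJ
Q2 (latent) = 9.4220 * 208.0840 = 1960.5674 kJ
Q3 (sensible, liquid) = 9.4220 * 3.2040 * 18.7580 = 566.2682 kJ
Q_total = 2641.4048 kJ

2641.4048 kJ


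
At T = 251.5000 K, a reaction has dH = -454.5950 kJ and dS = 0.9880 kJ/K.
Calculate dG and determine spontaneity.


T*dS = 251.5000 * 0.9880 = 248.4820 kJ
dG = -454.5950 - 248.4820 = -703.0770 kJ (spontaneous)

dG = -703.0770 kJ, spontaneous


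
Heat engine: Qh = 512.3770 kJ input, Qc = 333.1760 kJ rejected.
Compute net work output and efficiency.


W = 512.3770 - 333.1760 = 179.2010 kJ
eta = 179.2010 / 512.3770 = 0.3497 = 34.9744%

W = 179.2010 kJ, eta = 34.9744%


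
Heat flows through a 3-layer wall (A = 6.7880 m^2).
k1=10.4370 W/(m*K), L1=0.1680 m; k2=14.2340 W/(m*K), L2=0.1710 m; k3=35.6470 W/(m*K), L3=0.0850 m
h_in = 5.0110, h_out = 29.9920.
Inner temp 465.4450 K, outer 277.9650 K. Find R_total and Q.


R_conv_in = 1/(5.0110*6.7880) = 0.0294
R_1 = 0.1680/(10.4370*6.7880) = 0.0024
R_2 = 0.1710/(14.2340*6.7880) = 0.0018
R_3 = 0.0850/(35.6470*6.7880) = 0.0004
R_conv_out = 1/(29.9920*6.7880) = 0.0049
R_total = 0.0388 K/W
Q = 187.4800 / 0.0388 = 4831.5304 W

R_total = 0.0388 K/W, Q = 4831.5304 W


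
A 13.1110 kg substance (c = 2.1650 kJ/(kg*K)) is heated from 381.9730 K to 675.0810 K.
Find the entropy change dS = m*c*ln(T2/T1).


T2/T1 = 1.7674
ln(T2/T1) = 0.5695
dS = 13.1110 * 2.1650 * 0.5695 = 16.1649 kJ/K

16.1649 kJ/K


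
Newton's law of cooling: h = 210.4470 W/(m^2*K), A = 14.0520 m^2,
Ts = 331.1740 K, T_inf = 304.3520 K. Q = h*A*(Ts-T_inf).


dT = 26.8220 K
Q = 210.4470 * 14.0520 * 26.8220 = 79318.0518 W

79318.0518 W


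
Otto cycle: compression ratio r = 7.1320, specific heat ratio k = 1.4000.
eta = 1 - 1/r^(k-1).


r^(k-1) = 2.1942
eta = 1 - 1/2.1942 = 0.5443 = 54.4262%

54.4262%


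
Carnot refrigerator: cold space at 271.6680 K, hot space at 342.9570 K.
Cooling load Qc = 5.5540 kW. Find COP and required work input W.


COP = 271.6680 / 71.2890 = 3.8108
W = 5.5540 / 3.8108 = 1.4574 kW

COP = 3.8108, W = 1.4574 kW


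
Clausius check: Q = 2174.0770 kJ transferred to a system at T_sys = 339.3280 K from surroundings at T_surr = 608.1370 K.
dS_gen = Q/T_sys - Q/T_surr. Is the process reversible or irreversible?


dS_sys = 2174.0770/339.3280 = 6.4070 kJ/K
dS_surr = -2174.0770/608.1370 = -3.5750 kJ/K
dS_gen = 6.4070 - 3.5750 = 2.8320 kJ/K (irreversible)

dS_gen = 2.8320 kJ/K, irreversible


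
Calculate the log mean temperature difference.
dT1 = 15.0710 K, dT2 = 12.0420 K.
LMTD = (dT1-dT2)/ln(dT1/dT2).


dT1/dT2 = 1.2515
ln(dT1/dT2) = 0.2244
LMTD = 3.0290 / 0.2244 = 13.4999 K

13.4999 K


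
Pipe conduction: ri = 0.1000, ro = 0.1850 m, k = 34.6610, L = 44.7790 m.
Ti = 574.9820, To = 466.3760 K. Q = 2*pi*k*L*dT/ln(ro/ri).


dT = 108.6060 K
ln(ro/ri) = 0.6152
Q = 2*pi*34.6610*44.7790*108.6060 / 0.6152 = 1721642.5097 W

1721642.5097 W


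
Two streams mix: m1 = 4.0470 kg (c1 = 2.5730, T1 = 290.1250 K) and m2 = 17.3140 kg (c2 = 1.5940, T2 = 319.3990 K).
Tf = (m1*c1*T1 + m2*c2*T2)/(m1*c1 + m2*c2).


num = 11835.9900
den = 38.0114
Tf = 311.3796 K

311.3796 K


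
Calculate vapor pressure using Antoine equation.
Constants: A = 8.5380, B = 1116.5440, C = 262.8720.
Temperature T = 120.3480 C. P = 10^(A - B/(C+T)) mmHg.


C+T = 383.2200
B/(C+T) = 2.9136
log10(P) = 8.5380 - 2.9136 = 5.6244
P = 10^5.6244 = 421128.9660 mmHg

421128.9660 mmHg


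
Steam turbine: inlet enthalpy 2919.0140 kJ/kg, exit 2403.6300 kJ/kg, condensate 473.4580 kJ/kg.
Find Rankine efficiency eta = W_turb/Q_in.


W = 515.3840 kJ/kg
Q_in = 2445.5560 kJ/kg
eta = 0.2107 = 21.0743%

eta = 21.0743%


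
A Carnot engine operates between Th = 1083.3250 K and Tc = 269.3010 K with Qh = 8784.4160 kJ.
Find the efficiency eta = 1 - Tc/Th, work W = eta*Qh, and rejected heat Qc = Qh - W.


eta = 1 - 269.3010/1083.3250 = 0.7514
W = 0.7514 * 8784.4160 = 6600.7204 kJ
Qc = 8784.4160 - 6600.7204 = 2183.6956 kJ

eta = 75.1413%, W = 6600.7204 kJ, Qc = 2183.6956 kJ


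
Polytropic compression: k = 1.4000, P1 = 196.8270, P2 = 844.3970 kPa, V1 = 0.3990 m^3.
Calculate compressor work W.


(k-1)/k = 0.2857
(P2/P1)^exp = 1.5160
W = 3.5000 * 196.8270 * 0.3990 * (1.5160 - 1) = 141.8364 kJ

141.8364 kJ


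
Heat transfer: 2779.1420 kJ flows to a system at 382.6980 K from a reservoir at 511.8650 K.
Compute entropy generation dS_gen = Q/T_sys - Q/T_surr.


dS_sys = 2779.1420/382.6980 = 7.2620 kJ/K
dS_surr = -2779.1420/511.8650 = -5.4294 kJ/K
dS_gen = 7.2620 - 5.4294 = 1.8325 kJ/K (irreversible)

dS_gen = 1.8325 kJ/K, irreversible


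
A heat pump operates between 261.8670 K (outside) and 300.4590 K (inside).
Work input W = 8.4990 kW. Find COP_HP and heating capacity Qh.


COP = 300.4590 / 38.5920 = 7.7855
Qh = 7.7855 * 8.4990 = 66.1692 kW

COP = 7.7855, Qh = 66.1692 kW


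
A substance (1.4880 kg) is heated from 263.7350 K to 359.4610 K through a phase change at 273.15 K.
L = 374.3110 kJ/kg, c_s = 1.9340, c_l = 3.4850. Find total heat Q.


Q1 (sensible, solid) = 1.4880 * 1.9340 * 9.4150 = 27.0944 kJ
Q2 (latent) = 1.4880 * 374.3110 = 556.9748 kJ
Q3 (sensible, liquid) = 1.4880 * 3.4850 * 86.3110 = 447.5812 kJ
Q_total = 1031.6504 kJ

1031.6504 kJ


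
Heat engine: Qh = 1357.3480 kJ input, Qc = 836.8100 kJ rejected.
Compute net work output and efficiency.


W = 1357.3480 - 836.8100 = 520.5380 kJ
eta = 520.5380 / 1357.3480 = 0.3835 = 38.3496%

W = 520.5380 kJ, eta = 38.3496%


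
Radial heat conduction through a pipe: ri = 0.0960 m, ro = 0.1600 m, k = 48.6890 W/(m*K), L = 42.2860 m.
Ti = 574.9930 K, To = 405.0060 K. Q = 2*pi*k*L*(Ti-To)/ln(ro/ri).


dT = 169.9870 K
ln(ro/ri) = 0.5108
Q = 2*pi*48.6890*42.2860*169.9870 / 0.5108 = 4304774.0799 W

4304774.0799 W


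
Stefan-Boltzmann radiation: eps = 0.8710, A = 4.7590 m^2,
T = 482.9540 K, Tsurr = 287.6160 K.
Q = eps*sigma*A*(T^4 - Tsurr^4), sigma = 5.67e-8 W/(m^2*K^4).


T^4 = 5.4403e+10
Tsurr^4 = 6.8431e+09
Q = 0.8710 * 5.67e-8 * 4.7590 * 4.7560e+10 = 11177.8482 W

11177.8482 W


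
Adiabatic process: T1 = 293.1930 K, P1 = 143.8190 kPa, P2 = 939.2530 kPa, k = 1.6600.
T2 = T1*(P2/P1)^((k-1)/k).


(k-1)/k = 0.3976
(P2/P1)^exp = 2.1087
T2 = 293.1930 * 2.1087 = 618.2674 K

618.2674 K


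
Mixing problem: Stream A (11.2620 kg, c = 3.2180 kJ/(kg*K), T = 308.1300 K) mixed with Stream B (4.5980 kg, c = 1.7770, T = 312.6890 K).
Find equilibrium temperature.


num = 13721.8462
den = 44.4118
Tf = 308.9687 K

308.9687 K


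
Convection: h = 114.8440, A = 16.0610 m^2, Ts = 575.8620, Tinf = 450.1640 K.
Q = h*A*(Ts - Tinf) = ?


dT = 125.6980 K
Q = 114.8440 * 16.0610 * 125.6980 = 231851.1531 W

231851.1531 W


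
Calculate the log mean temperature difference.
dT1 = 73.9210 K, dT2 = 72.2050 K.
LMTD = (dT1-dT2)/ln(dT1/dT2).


dT1/dT2 = 1.0238
ln(dT1/dT2) = 0.0235
LMTD = 1.7160 / 0.0235 = 73.0596 K

73.0596 K


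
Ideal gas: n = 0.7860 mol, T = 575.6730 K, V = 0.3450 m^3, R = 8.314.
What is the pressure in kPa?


P = nRT/V = 0.7860 * 8.314 * 575.6730 / 0.3450
= 3761.9102 / 0.3450 = 10904.0876 Pa = 10.9041 kPa

10.9041 kPa


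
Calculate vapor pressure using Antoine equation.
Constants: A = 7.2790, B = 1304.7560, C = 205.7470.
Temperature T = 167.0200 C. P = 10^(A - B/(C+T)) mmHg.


C+T = 372.7670
B/(C+T) = 3.5002
log10(P) = 7.2790 - 3.5002 = 3.7788
P = 10^3.7788 = 6009.0828 mmHg

6009.0828 mmHg


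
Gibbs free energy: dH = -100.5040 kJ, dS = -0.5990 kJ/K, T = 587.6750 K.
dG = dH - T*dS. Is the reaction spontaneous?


T*dS = 587.6750 * -0.5990 = -352.0173 kJ
dG = -100.5040 + 352.0173 = 251.5133 kJ (non-spontaneous)

dG = 251.5133 kJ, non-spontaneous


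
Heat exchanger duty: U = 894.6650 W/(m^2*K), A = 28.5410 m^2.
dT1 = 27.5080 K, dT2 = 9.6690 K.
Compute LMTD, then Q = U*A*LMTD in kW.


LMTD = 17.0618 K
Q = 894.6650 * 28.5410 * 17.0618 = 435666.8444 W = 435.6668 kW

435.6668 kW


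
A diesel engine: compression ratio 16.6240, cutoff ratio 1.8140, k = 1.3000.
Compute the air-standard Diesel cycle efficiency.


r^(k-1) = 2.3239
rc^k = 2.1688
eta = 0.5247 = 52.4699%

52.4699%


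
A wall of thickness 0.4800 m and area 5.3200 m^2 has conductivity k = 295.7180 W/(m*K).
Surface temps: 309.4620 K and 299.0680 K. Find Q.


dT = 10.3940 K
Q = 295.7180 * 5.3200 * 10.3940 / 0.4800 = 34066.7629 W

34066.7629 W


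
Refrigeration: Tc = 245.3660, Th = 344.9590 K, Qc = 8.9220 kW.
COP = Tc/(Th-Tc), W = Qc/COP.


COP = 245.3660 / 99.5930 = 2.4637
W = 8.9220 / 2.4637 = 3.6214 kW

COP = 2.4637, W = 3.6214 kW


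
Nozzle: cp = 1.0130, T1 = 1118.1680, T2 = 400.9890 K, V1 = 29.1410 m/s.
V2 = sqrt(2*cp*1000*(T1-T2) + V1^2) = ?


dT = 717.1790 K
2*cp*1000*dT = 1453004.6540
V1^2 = 849.1979
V2 = sqrt(1453853.8519) = 1205.7586 m/s

1205.7586 m/s


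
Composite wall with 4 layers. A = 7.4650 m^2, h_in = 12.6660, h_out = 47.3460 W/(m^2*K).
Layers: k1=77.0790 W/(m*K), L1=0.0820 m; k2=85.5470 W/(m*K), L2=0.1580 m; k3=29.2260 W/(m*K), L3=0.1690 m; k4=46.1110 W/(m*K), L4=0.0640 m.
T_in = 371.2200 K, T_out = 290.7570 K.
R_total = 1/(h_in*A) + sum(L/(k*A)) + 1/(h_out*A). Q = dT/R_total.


R_conv_in = 1/(12.6660*7.4650) = 0.0106
R_1 = 0.0820/(77.0790*7.4650) = 0.0001
R_2 = 0.1580/(85.5470*7.4650) = 0.0002
R_3 = 0.1690/(29.2260*7.4650) = 0.0008
R_4 = 0.0640/(46.1110*7.4650) = 0.0002
R_conv_out = 1/(47.3460*7.4650) = 0.0028
R_total = 0.0148 K/W
Q = 80.4630 / 0.0148 = 5452.8831 W

R_total = 0.0148 K/W, Q = 5452.8831 W


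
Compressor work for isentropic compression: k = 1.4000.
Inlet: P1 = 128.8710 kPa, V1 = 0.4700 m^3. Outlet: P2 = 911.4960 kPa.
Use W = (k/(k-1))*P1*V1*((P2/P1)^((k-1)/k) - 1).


(k-1)/k = 0.2857
(P2/P1)^exp = 1.7488
W = 3.5000 * 128.8710 * 0.4700 * (1.7488 - 1) = 158.7424 kJ

158.7424 kJ


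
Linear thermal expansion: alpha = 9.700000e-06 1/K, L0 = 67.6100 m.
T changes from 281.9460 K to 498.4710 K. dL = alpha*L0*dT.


dT = 216.5250 K
dL = 9.700000e-06 * 67.6100 * 216.5250 = 0.142001 m
L_final = 67.752001 m

dL = 0.142001 m


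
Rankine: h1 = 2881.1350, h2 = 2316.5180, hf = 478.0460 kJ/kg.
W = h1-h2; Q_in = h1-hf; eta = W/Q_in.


W = 564.6170 kJ/kg
Q_in = 2403.0890 kJ/kg
eta = 0.2350 = 23.4955%

eta = 23.4955%


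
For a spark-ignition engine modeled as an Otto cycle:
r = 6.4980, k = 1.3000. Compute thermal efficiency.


r^(k-1) = 1.7532
eta = 1 - 1/1.7532 = 0.4296 = 42.9618%

42.9618%


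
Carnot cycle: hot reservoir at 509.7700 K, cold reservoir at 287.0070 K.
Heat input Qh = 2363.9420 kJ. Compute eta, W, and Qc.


eta = 1 - 287.0070/509.7700 = 0.4370
W = 0.4370 * 2363.9420 = 1033.0126 kJ
Qc = 2363.9420 - 1033.0126 = 1330.9294 kJ

eta = 43.6987%, W = 1033.0126 kJ, Qc = 1330.9294 kJ


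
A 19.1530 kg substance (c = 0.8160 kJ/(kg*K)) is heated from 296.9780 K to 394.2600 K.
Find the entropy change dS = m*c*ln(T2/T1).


T2/T1 = 1.3276
ln(T2/T1) = 0.2834
dS = 19.1530 * 0.8160 * 0.2834 = 4.4285 kJ/K

4.4285 kJ/K
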